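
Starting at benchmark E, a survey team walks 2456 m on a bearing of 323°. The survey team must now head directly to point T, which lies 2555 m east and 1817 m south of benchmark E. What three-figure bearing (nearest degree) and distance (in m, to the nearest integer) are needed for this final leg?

133°, 5527 m

Leg 1 (323°, 2456 m): east 2456 sin 323° = -1478.06, north 2456 cos 323° = 1961.45
Current position: (-1478.06, 1961.45). Target: (2555, -1817). Remaining: Δeast = 4033.06, Δnorth = -3778.45.
Bearing = atan2(4033.06, -3778.45) mod 360° = 133.13°; distance = √((4033.06)² + (-3778.45)²) = 5526.502 m.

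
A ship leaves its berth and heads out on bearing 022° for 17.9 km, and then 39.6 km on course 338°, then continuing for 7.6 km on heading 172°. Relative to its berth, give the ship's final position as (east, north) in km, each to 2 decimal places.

(-7.07, 45.79)

Leg 1 (022°, 17.9 km): east 17.9 sin 22° = 6.71, north 17.9 cos 22° = 16.60
Leg 2 (338°, 39.6 km): east 39.6 sin 338° = -14.83, north 39.6 cos 338° = 36.72
Leg 3 (172°, 7.6 km): east 7.6 sin 172° = 1.06, north 7.6 cos 172° = -7.53
Summing: -7.07 km east, 45.79 km north → (-7.07, 45.79).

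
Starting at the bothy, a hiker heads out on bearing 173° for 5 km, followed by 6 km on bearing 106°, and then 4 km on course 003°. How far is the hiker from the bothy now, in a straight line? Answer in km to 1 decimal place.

Leg 1 (173°, 5 km): east 5 sin 173° = 0.61, north 5 cos 173° = -4.96
Leg 2 (106°, 6 km): east 6 sin 106° = 5.77, north 6 cos 106° = -1.65
Leg 3 (003°, 4 km): east 4 sin 3° = 0.21, north 4 cos 3° = 3.99
Net: 6.59 east, -2.62 north. Distance = √((6.59)² + (-2.62)²) = 7.089 km.

7.1 km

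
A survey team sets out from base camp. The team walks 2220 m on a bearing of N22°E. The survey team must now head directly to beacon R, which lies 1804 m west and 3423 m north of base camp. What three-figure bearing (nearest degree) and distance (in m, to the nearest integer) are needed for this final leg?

Leg 1 (N22°E, 2220 m): east 2220 sin 22° = 831.63, north 2220 cos 22° = 2058.35
Current position: (831.63, 2058.35). Target: (-1804, 3423). Remaining: Δeast = -2635.63, Δnorth = 1364.65.
Bearing = atan2(-2635.63, 1364.65) mod 360° = 297.37°; distance = √((-2635.63)² + (1364.65)²) = 2967.963 m.

297°, 2968 m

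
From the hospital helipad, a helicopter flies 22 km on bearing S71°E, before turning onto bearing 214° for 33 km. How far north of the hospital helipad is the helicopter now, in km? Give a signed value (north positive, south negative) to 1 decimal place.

-34.5 km

Leg 1 (S71°E, 22 km): east 22 sin 109° = 20.80, north 22 cos 109° = -7.16
Leg 2 (214°, 33 km): east 33 sin 214° = -18.45, north 33 cos 214° = -27.36
Net north component: -34.52 km.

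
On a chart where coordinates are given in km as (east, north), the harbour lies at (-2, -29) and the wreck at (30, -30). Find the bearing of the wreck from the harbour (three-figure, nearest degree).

Δeast = 30 − -2 = 32.00; Δnorth = -30 − -29 = -1.00.
Bearing = atan2(Δeast, Δnorth) mod 360° = 91.79° ≈ 092°.

092°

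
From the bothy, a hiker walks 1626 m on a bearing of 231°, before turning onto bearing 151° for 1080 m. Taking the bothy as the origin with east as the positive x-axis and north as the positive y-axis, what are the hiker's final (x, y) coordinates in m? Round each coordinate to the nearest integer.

(-740, -1968)

Leg 1 (231°, 1626 m): east 1626 sin 231° = -1263.64, north 1626 cos 231° = -1023.27
Leg 2 (151°, 1080 m): east 1080 sin 151° = 523.59, north 1080 cos 151° = -944.59
Summing: -740.04 m east, -1967.86 m north → (-740, -1968).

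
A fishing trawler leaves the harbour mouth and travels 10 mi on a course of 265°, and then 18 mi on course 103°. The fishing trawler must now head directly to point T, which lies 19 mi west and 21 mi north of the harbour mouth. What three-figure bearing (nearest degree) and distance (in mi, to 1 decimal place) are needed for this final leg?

314°, 37.1 mi

Leg 1 (265°, 10 mi): east 10 sin 265° = -9.96, north 10 cos 265° = -0.87
Leg 2 (103°, 18 mi): east 18 sin 103° = 17.54, north 18 cos 103° = -4.05
Current position: (7.58, -4.92). Target: (-19, 21). Remaining: Δeast = -26.58, Δnorth = 25.92.
Bearing = atan2(-26.58, 25.92) mod 360° = 314.28°; distance = √((-26.58)² + (25.92)²) = 37.124 mi.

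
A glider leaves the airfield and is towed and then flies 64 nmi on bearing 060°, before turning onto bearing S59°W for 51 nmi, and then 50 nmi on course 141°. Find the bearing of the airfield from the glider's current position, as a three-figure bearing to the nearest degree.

307°

Leg 1 (060°, 64 nmi): east 64 sin 60° = 55.43, north 64 cos 60° = 32.00
Leg 2 (S59°W, 51 nmi): east 51 sin 239° = -43.72, north 51 cos 239° = -26.27
Leg 3 (141°, 50 nmi): east 50 sin 141° = 31.47, north 50 cos 141° = -38.86
Net displacement: 43.18 east, -33.12 north. Direction back to start is (-43.18, 33.12): bearing = atan2(-43.18, 33.12) mod 360° = 307.50° ≈ 307°.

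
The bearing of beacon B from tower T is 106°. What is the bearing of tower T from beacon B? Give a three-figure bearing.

Back-bearing = 106° + 180° = 286°.

286°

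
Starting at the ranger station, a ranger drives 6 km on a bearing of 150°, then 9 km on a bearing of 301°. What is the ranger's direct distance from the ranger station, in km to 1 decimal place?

Leg 1 (150°, 6 km): east 6 sin 150° = 3.00, north 6 cos 150° = -5.20
Leg 2 (301°, 9 km): east 9 sin 301° = -7.71, north 9 cos 301° = 4.64
Net: -4.71 east, -0.56 north. Distance = √((-4.71)² + (-0.56)²) = 4.748 km.

4.7 km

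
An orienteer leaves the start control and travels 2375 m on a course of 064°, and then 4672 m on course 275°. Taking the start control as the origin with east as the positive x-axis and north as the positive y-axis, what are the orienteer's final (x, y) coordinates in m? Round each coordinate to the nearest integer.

Leg 1 (064°, 2375 m): east 2375 sin 64° = 2134.64, north 2375 cos 64° = 1041.13
Leg 2 (275°, 4672 m): east 4672 sin 275° = -4654.22, north 4672 cos 275° = 407.19
Summing: -2519.59 m east, 1448.32 m north → (-2520, 1448).

(-2520, 1448)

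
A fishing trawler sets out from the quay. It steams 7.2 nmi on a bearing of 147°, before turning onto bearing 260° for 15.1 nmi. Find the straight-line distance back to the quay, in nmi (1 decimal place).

14.0 nmi

Leg 1 (147°, 7.2 nmi): east 7.2 sin 147° = 3.92, north 7.2 cos 147° = -6.04
Leg 2 (260°, 15.1 nmi): east 15.1 sin 260° = -14.87, north 15.1 cos 260° = -2.62
Net: -10.95 east, -8.66 north. Distance = √((-10.95)² + (-8.66)²) = 13.960 nmi.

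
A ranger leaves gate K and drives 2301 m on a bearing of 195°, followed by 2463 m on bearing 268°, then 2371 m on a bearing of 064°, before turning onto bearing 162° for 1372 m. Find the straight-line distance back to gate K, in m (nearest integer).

2623 m

Leg 1 (195°, 2301 m): east 2301 sin 195° = -595.54, north 2301 cos 195° = -2222.60
Leg 2 (268°, 2463 m): east 2463 sin 268° = -2461.50, north 2463 cos 268° = -85.96
Leg 3 (064°, 2371 m): east 2371 sin 64° = 2131.04, north 2371 cos 64° = 1039.38
Leg 4 (162°, 1372 m): east 1372 sin 162° = 423.97, north 1372 cos 162° = -1304.85
Net: -502.03 east, -2574.02 north. Distance = √((-502.03)² + (-2574.02)²) = 2622.525 m.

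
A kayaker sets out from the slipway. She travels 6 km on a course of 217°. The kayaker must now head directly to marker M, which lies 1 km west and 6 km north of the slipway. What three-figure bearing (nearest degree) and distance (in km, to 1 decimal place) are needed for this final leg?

014°, 11.1 km

Leg 1 (217°, 6 km): east 6 sin 217° = -3.61, north 6 cos 217° = -4.79
Current position: (-3.61, -4.79). Target: (-1, 6). Remaining: Δeast = 2.61, Δnorth = 10.79.
Bearing = atan2(2.61, 10.79) mod 360° = 13.60°; distance = √((2.61)² + (10.79)²) = 11.103 km.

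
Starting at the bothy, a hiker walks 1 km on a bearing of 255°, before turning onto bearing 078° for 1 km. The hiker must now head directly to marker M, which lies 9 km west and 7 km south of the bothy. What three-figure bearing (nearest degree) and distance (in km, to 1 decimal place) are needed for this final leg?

232°, 11.4 km

Leg 1 (255°, 1 km): east 1 sin 255° = -0.97, north 1 cos 255° = -0.26
Leg 2 (078°, 1 km): east 1 sin 78° = 0.98, north 1 cos 78° = 0.21
Current position: (0.01, -0.05). Target: (-9, -7). Remaining: Δeast = -9.01, Δnorth = -6.95.
Bearing = atan2(-9.01, -6.95) mod 360° = 232.37°; distance = √((-9.01)² + (-6.95)²) = 11.380 km.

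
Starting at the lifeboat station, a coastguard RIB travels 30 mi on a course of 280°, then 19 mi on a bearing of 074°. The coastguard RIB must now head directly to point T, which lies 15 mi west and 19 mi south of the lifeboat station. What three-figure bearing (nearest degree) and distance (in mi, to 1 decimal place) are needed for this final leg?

187°, 29.7 mi

Leg 1 (280°, 30 mi): east 30 sin 280° = -29.54, north 30 cos 280° = 5.21
Leg 2 (074°, 19 mi): east 19 sin 74° = 18.26, north 19 cos 74° = 5.24
Current position: (-11.28, 10.45). Target: (-15, -19). Remaining: Δeast = -3.72, Δnorth = -29.45.
Bearing = atan2(-3.72, -29.45) mod 360° = 187.20°; distance = √((-3.72)² + (-29.45)²) = 29.681 mi.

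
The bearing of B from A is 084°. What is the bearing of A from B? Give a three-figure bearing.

264°

Back-bearing = 084° + 180° = 264°.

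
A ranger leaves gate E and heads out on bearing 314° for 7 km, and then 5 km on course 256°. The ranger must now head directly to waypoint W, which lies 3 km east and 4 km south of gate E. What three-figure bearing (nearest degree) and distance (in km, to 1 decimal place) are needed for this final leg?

121°, 15.0 km

Leg 1 (314°, 7 km): east 7 sin 314° = -5.04, north 7 cos 314° = 4.86
Leg 2 (256°, 5 km): east 5 sin 256° = -4.85, north 5 cos 256° = -1.21
Current position: (-9.89, 3.65). Target: (3, -4). Remaining: Δeast = 12.89, Δnorth = -7.65.
Bearing = atan2(12.89, -7.65) mod 360° = 120.70°; distance = √((12.89)² + (-7.65)²) = 14.988 km.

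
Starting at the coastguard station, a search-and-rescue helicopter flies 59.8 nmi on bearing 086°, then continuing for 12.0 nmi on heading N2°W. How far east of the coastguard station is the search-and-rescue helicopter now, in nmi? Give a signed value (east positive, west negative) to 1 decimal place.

59.2 nmi

Leg 1 (086°, 59.8 nmi): east 59.8 sin 86° = 59.65, north 59.8 cos 86° = 4.17
Leg 2 (N2°W, 12.0 nmi): east 12.0 sin 358° = -0.42, north 12.0 cos 358° = 11.99
Net east component: 59.24 nmi.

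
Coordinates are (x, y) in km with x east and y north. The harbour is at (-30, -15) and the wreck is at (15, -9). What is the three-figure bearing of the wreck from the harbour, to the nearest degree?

082°

Δeast = 15 − -30 = 45.00; Δnorth = -9 − -15 = 6.00.
Bearing = atan2(Δeast, Δnorth) mod 360° = 82.41° ≈ 082°.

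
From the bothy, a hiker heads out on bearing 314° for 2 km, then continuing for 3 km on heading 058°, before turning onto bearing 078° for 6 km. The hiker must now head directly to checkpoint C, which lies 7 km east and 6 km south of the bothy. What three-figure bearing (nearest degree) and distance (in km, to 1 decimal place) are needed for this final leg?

Leg 1 (314°, 2 km): east 2 sin 314° = -1.44, north 2 cos 314° = 1.39
Leg 2 (058°, 3 km): east 3 sin 58° = 2.54, north 3 cos 58° = 1.59
Leg 3 (078°, 6 km): east 6 sin 78° = 5.87, north 6 cos 78° = 1.25
Current position: (6.97, 4.23). Target: (7, -6). Remaining: Δeast = 0.03, Δnorth = -10.23.
Bearing = atan2(0.03, -10.23) mod 360° = 179.86°; distance = √((0.03)² + (-10.23)²) = 10.227 km.

180°, 10.2 km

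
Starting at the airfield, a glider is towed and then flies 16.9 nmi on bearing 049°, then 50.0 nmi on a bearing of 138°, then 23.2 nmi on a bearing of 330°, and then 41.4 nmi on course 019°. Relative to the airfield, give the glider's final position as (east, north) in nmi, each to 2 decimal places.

(48.09, 33.17)

Leg 1 (049°, 16.9 nmi): east 16.9 sin 49° = 12.75, north 16.9 cos 49° = 11.09
Leg 2 (138°, 50.0 nmi): east 50.0 sin 138° = 33.46, north 50.0 cos 138° = -37.16
Leg 3 (330°, 23.2 nmi): east 23.2 sin 330° = -11.60, north 23.2 cos 330° = 20.09
Leg 4 (019°, 41.4 nmi): east 41.4 sin 19° = 13.48, north 41.4 cos 19° = 39.14
Summing: 48.09 nmi east, 33.17 nmi north → (48.09, 33.17).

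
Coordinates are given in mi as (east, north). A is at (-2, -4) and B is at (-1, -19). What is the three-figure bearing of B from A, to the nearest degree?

176°

Δeast = -1 − -2 = 1.00; Δnorth = -19 − -4 = -15.00.
Bearing = atan2(Δeast, Δnorth) mod 360° = 176.19° ≈ 176°.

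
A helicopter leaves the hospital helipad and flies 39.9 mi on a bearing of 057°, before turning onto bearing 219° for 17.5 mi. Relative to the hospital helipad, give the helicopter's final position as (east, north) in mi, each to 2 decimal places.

(22.45, 8.13)

Leg 1 (057°, 39.9 mi): east 39.9 sin 57° = 33.46, north 39.9 cos 57° = 21.73
Leg 2 (219°, 17.5 mi): east 17.5 sin 219° = -11.01, north 17.5 cos 219° = -13.60
Summing: 22.45 mi east, 8.13 mi north → (22.45, 8.13).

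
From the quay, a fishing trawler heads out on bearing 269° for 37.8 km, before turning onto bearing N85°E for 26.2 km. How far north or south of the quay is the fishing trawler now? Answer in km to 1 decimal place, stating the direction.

1.6 km north

Leg 1 (269°, 37.8 km): east 37.8 sin 269° = -37.79, north 37.8 cos 269° = -0.66
Leg 2 (N85°E, 26.2 km): east 26.2 sin 85° = 26.10, north 26.2 cos 85° = 2.28
Net north component: 1.62 km.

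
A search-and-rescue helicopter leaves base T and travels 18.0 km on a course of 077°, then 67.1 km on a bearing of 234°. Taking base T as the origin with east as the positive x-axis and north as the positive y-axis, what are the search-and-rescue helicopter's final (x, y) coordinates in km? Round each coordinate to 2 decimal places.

Leg 1 (077°, 18.0 km): east 18.0 sin 77° = 17.54, north 18.0 cos 77° = 4.05
Leg 2 (234°, 67.1 km): east 67.1 sin 234° = -54.29, north 67.1 cos 234° = -39.44
Summing: -36.75 km east, -35.39 km north → (-36.75, -35.39).

(-36.75, -35.39)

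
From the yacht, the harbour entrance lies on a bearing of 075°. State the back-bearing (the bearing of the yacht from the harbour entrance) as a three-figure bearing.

255°

Back-bearing = 075° + 180° = 255°.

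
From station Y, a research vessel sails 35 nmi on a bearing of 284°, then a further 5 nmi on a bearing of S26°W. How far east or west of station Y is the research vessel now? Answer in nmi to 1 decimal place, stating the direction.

Leg 1 (284°, 35 nmi): east 35 sin 284° = -33.96, north 35 cos 284° = 8.47
Leg 2 (S26°W, 5 nmi): east 5 sin 206° = -2.19, north 5 cos 206° = -4.49
Net east component: -36.15 nmi.

36.2 nmi west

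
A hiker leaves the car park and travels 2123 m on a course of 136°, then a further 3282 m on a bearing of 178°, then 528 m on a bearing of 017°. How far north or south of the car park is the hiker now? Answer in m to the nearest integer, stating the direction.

Leg 1 (136°, 2123 m): east 2123 sin 136° = 1474.76, north 2123 cos 136° = -1527.16
Leg 2 (178°, 3282 m): east 3282 sin 178° = 114.54, north 3282 cos 178° = -3280.00
Leg 3 (017°, 528 m): east 528 sin 17° = 154.37, north 528 cos 17° = 504.93
Net north component: -4302.23 m.

4302 m south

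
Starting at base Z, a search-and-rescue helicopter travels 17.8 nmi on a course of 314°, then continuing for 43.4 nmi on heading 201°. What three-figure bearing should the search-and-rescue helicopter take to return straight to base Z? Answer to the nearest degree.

Leg 1 (314°, 17.8 nmi): east 17.8 sin 314° = -12.80, north 17.8 cos 314° = 12.36
Leg 2 (201°, 43.4 nmi): east 43.4 sin 201° = -15.55, north 43.4 cos 201° = -40.52
Net displacement: -28.36 east, -28.15 north. Direction back to start is (28.36, 28.15): bearing = atan2(28.36, 28.15) mod 360° = 45.21° ≈ 045°.

045°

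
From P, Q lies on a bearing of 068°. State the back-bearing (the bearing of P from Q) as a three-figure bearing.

248°

Back-bearing = 068° + 180° = 248°.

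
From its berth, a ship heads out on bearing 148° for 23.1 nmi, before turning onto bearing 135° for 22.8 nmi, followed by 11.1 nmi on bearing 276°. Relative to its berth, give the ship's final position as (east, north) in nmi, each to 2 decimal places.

(17.32, -34.55)

Leg 1 (148°, 23.1 nmi): east 23.1 sin 148° = 12.24, north 23.1 cos 148° = -19.59
Leg 2 (135°, 22.8 nmi): east 22.8 sin 135° = 16.12, north 22.8 cos 135° = -16.12
Leg 3 (276°, 11.1 nmi): east 11.1 sin 276° = -11.04, north 11.1 cos 276° = 1.16
Summing: 17.32 nmi east, -34.55 nmi north → (17.32, -34.55).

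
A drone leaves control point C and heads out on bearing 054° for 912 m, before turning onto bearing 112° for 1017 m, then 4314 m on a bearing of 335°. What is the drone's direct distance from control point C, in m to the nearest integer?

4067 m

Leg 1 (054°, 912 m): east 912 sin 54° = 737.82, north 912 cos 54° = 536.06
Leg 2 (112°, 1017 m): east 1017 sin 112° = 942.95, north 1017 cos 112° = -380.97
Leg 3 (335°, 4314 m): east 4314 sin 335° = -1823.18, north 4314 cos 335° = 3909.81
Net: -142.41 east, 4064.90 north. Distance = √((-142.41)² + (4064.90)²) = 4067.391 m.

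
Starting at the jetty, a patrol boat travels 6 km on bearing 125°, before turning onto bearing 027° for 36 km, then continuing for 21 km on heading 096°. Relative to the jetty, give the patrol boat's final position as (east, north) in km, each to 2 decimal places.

Leg 1 (125°, 6 km): east 6 sin 125° = 4.91, north 6 cos 125° = -3.44
Leg 2 (027°, 36 km): east 36 sin 27° = 16.34, north 36 cos 27° = 32.08
Leg 3 (096°, 21 km): east 21 sin 96° = 20.88, north 21 cos 96° = -2.20
Summing: 42.14 km east, 26.44 km north → (42.14, 26.44).

(42.14, 26.44)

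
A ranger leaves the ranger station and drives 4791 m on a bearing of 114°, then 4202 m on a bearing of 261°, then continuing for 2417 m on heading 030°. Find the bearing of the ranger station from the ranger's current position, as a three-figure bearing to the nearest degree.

Leg 1 (114°, 4791 m): east 4791 sin 114° = 4376.80, north 4791 cos 114° = -1948.68
Leg 2 (261°, 4202 m): east 4202 sin 261° = -4150.27, north 4202 cos 261° = -657.34
Leg 3 (030°, 2417 m): east 2417 sin 30° = 1208.50, north 2417 cos 30° = 2093.18
Net displacement: 1435.03 east, -512.83 north. Direction back to start is (-1435.03, 512.83): bearing = atan2(-1435.03, 512.83) mod 360° = 289.67° ≈ 290°.

290°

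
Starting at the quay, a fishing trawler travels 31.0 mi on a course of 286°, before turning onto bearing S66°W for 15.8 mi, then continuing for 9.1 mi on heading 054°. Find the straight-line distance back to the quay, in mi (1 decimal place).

Leg 1 (286°, 31.0 mi): east 31.0 sin 286° = -29.80, north 31.0 cos 286° = 8.54
Leg 2 (S66°W, 15.8 mi): east 15.8 sin 246° = -14.43, north 15.8 cos 246° = -6.43
Leg 3 (054°, 9.1 mi): east 9.1 sin 54° = 7.36, north 9.1 cos 54° = 5.35
Net: -36.87 east, 7.47 north. Distance = √((-36.87)² + (7.47)²) = 37.620 mi.

37.6 mi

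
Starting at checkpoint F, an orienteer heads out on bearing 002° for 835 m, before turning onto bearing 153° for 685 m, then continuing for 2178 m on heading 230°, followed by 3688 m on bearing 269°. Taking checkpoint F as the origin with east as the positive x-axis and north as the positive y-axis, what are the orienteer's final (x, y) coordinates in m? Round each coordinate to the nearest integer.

Leg 1 (002°, 835 m): east 835 sin 2° = 29.14, north 835 cos 2° = 834.49
Leg 2 (153°, 685 m): east 685 sin 153° = 310.98, north 685 cos 153° = -610.34
Leg 3 (230°, 2178 m): east 2178 sin 230° = -1668.44, north 2178 cos 230° = -1399.99
Leg 4 (269°, 3688 m): east 3688 sin 269° = -3687.44, north 3688 cos 269° = -64.36
Summing: -5015.76 m east, -1240.20 m north → (-5016, -1240).

(-5016, -1240)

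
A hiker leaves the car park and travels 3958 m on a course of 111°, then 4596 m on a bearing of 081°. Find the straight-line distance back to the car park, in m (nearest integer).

8264 m

Leg 1 (111°, 3958 m): east 3958 sin 111° = 3695.11, north 3958 cos 111° = -1418.42
Leg 2 (081°, 4596 m): east 4596 sin 81° = 4539.42, north 4596 cos 81° = 718.97
Net: 8234.53 east, -699.45 north. Distance = √((8234.53)² + (-699.45)²) = 8264.179 m.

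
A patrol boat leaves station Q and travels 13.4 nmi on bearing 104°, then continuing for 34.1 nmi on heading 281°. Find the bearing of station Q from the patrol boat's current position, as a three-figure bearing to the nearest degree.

099°

Leg 1 (104°, 13.4 nmi): east 13.4 sin 104° = 13.00, north 13.4 cos 104° = -3.24
Leg 2 (281°, 34.1 nmi): east 34.1 sin 281° = -33.47, north 34.1 cos 281° = 6.51
Net displacement: -20.47 east, 3.26 north. Direction back to start is (20.47, -3.26): bearing = atan2(20.47, -3.26) mod 360° = 99.06° ≈ 099°.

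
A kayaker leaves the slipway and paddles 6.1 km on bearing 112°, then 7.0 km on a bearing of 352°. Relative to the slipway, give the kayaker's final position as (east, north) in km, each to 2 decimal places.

(4.68, 4.65)

Leg 1 (112°, 6.1 km): east 6.1 sin 112° = 5.66, north 6.1 cos 112° = -2.29
Leg 2 (352°, 7.0 km): east 7.0 sin 352° = -0.97, north 7.0 cos 352° = 6.93
Summing: 4.68 km east, 4.65 km north → (4.68, 4.65).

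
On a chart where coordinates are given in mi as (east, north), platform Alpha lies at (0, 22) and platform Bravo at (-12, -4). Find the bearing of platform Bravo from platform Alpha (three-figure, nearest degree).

Δeast = -12 − 0 = -12.00; Δnorth = -4 − 22 = -26.00.
Bearing = atan2(Δeast, Δnorth) mod 360° = 204.78° ≈ 205°.

205°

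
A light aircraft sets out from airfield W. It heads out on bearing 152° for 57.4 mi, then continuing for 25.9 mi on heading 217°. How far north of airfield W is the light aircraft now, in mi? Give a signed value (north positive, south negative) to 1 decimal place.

-71.4 mi

Leg 1 (152°, 57.4 mi): east 57.4 sin 152° = 26.95, north 57.4 cos 152° = -50.68
Leg 2 (217°, 25.9 mi): east 25.9 sin 217° = -15.59, north 25.9 cos 217° = -20.68
Net north component: -71.37 mi.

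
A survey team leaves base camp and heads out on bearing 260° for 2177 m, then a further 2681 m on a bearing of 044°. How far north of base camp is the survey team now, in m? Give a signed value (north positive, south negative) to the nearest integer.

1551 m

Leg 1 (260°, 2177 m): east 2177 sin 260° = -2143.93, north 2177 cos 260° = -378.03
Leg 2 (044°, 2681 m): east 2681 sin 44° = 1862.38, north 2681 cos 44° = 1928.55
Net north component: 1550.52 m.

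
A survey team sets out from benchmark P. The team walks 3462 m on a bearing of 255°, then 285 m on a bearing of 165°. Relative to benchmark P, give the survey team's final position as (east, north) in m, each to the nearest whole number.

(-3270, -1171)

Leg 1 (255°, 3462 m): east 3462 sin 255° = -3344.04, north 3462 cos 255° = -896.03
Leg 2 (165°, 285 m): east 285 sin 165° = 73.76, north 285 cos 165° = -275.29
Summing: -3270.27 m east, -1171.32 m north → (-3270, -1171).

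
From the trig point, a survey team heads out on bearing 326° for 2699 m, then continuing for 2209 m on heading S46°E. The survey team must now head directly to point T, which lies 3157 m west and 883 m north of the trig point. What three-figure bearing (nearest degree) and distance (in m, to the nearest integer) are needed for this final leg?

273°, 3242 m

Leg 1 (326°, 2699 m): east 2699 sin 326° = -1509.26, north 2699 cos 326° = 2237.57
Leg 2 (S46°E, 2209 m): east 2209 sin 134° = 1589.02, north 2209 cos 134° = -1534.50
Current position: (79.76, 703.07). Target: (-3157, 883). Remaining: Δeast = -3236.76, Δnorth = 179.93.
Bearing = atan2(-3236.76, 179.93) mod 360° = 273.18°; distance = √((-3236.76)² + (179.93)²) = 3241.757 m.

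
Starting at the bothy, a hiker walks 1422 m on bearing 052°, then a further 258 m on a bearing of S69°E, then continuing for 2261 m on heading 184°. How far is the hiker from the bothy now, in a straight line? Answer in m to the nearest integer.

1902 m

Leg 1 (052°, 1422 m): east 1422 sin 52° = 1120.55, north 1422 cos 52° = 875.47
Leg 2 (S69°E, 258 m): east 258 sin 111° = 240.86, north 258 cos 111° = -92.46
Leg 3 (184°, 2261 m): east 2261 sin 184° = -157.72, north 2261 cos 184° = -2255.49
Net: 1203.70 east, -1472.48 north. Distance = √((1203.70)² + (-1472.48)²) = 1901.863 m.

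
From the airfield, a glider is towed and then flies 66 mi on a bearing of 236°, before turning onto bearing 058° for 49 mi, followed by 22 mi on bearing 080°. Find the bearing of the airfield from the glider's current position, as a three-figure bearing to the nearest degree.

310°

Leg 1 (236°, 66 mi): east 66 sin 236° = -54.72, north 66 cos 236° = -36.91
Leg 2 (058°, 49 mi): east 49 sin 58° = 41.55, north 49 cos 58° = 25.97
Leg 3 (080°, 22 mi): east 22 sin 80° = 21.67, north 22 cos 80° = 3.82
Net displacement: 8.50 east, -7.12 north. Direction back to start is (-8.50, 7.12): bearing = atan2(-8.50, 7.12) mod 360° = 309.94° ≈ 310°.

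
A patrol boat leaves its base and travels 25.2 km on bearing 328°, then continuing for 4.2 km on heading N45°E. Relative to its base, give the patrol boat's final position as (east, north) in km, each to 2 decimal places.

(-10.38, 24.34)

Leg 1 (328°, 25.2 km): east 25.2 sin 328° = -13.35, north 25.2 cos 328° = 21.37
Leg 2 (N45°E, 4.2 km): east 4.2 sin 45° = 2.97, north 4.2 cos 45° = 2.97
Summing: -10.38 km east, 24.34 km north → (-10.38, 24.34).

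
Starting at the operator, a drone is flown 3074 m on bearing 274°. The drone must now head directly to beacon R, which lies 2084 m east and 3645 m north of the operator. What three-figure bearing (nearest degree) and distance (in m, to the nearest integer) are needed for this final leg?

Leg 1 (274°, 3074 m): east 3074 sin 274° = -3066.51, north 3074 cos 274° = 214.43
Current position: (-3066.51, 214.43). Target: (2084, 3645). Remaining: Δeast = 5150.51, Δnorth = 3430.57.
Bearing = atan2(5150.51, 3430.57) mod 360° = 56.33°; distance = √((5150.51)² + (3430.57)²) = 6188.423 m.

056°, 6188 m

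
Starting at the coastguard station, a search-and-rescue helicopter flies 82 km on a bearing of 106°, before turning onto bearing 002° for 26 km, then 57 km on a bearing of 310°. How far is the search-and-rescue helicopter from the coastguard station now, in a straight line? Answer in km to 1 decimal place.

Leg 1 (106°, 82 km): east 82 sin 106° = 78.82, north 82 cos 106° = -22.60
Leg 2 (002°, 26 km): east 26 sin 2° = 0.91, north 26 cos 2° = 25.98
Leg 3 (310°, 57 km): east 57 sin 310° = -43.66, north 57 cos 310° = 36.64
Net: 36.07 east, 40.02 north. Distance = √((36.07)² + (40.02)²) = 53.874 km.

53.9 km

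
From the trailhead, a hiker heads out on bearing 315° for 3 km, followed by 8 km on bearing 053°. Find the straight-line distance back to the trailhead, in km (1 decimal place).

Leg 1 (315°, 3 km): east 3 sin 315° = -2.12, north 3 cos 315° = 2.12
Leg 2 (053°, 8 km): east 8 sin 53° = 6.39, north 8 cos 53° = 4.81
Net: 4.27 east, 6.94 north. Distance = √((4.27)² + (6.94)²) = 8.144 km.

8.1 km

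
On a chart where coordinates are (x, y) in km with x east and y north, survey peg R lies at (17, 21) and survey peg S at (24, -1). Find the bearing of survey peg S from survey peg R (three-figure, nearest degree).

Δeast = 24 − 17 = 7.00; Δnorth = -1 − 21 = -22.00.
Bearing = atan2(Δeast, Δnorth) mod 360° = 162.35° ≈ 162°.

162°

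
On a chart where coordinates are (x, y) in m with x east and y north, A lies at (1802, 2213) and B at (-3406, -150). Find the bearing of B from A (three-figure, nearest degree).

Δeast = -3406 − 1802 = -5208.00; Δnorth = -150 − 2213 = -2363.00.
Bearing = atan2(Δeast, Δnorth) mod 360° = 245.60° ≈ 246°.

246°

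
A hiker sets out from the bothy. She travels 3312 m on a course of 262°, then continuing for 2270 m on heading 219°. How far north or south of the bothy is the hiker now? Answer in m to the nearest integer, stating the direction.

Leg 1 (262°, 3312 m): east 3312 sin 262° = -3279.77, north 3312 cos 262° = -460.94
Leg 2 (219°, 2270 m): east 2270 sin 219° = -1428.56, north 2270 cos 219° = -1764.12
Net north component: -2225.06 m.

2225 m south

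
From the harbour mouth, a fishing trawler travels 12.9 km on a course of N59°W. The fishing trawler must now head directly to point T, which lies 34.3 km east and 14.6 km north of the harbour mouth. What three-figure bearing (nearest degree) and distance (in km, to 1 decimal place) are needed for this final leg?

080°, 46.0 km

Leg 1 (N59°W, 12.9 km): east 12.9 sin 301° = -11.06, north 12.9 cos 301° = 6.64
Current position: (-11.06, 6.64). Target: (34.3, 14.6). Remaining: Δeast = 45.36, Δnorth = 7.96.
Bearing = atan2(45.36, 7.96) mod 360° = 80.05°; distance = √((45.36)² + (7.96)²) = 46.050 km.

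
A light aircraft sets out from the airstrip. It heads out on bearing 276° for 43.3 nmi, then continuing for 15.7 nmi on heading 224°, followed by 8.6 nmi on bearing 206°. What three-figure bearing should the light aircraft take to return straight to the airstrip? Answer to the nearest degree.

076°

Leg 1 (276°, 43.3 nmi): east 43.3 sin 276° = -43.06, north 43.3 cos 276° = 4.53
Leg 2 (224°, 15.7 nmi): east 15.7 sin 224° = -10.91, north 15.7 cos 224° = -11.29
Leg 3 (206°, 8.6 nmi): east 8.6 sin 206° = -3.77, north 8.6 cos 206° = -7.73
Net displacement: -57.74 east, -14.50 north. Direction back to start is (57.74, 14.50): bearing = atan2(57.74, 14.50) mod 360° = 75.91° ≈ 076°.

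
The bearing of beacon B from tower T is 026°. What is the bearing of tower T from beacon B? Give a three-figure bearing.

206°

Back-bearing = 026° + 180° = 206°.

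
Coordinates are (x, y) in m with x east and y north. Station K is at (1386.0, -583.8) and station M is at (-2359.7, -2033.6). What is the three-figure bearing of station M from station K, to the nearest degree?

249°

Δeast = -2359.7 − 1386.0 = -3745.70; Δnorth = -2033.6 − -583.8 = -1449.80.
Bearing = atan2(Δeast, Δnorth) mod 360° = 248.84° ≈ 249°.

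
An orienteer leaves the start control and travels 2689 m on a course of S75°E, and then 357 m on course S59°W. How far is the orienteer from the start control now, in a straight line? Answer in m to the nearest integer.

2454 m

Leg 1 (S75°E, 2689 m): east 2689 sin 105° = 2597.37, north 2689 cos 105° = -695.96
Leg 2 (S59°W, 357 m): east 357 sin 239° = -306.01, north 357 cos 239° = -183.87
Net: 2291.37 east, -879.83 north. Distance = √((2291.37)² + (-879.83)²) = 2454.478 m.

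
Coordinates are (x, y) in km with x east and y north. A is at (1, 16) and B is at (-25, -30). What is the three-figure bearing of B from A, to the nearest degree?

209°

Δeast = -25 − 1 = -26.00; Δnorth = -30 − 16 = -46.00.
Bearing = atan2(Δeast, Δnorth) mod 360° = 209.48° ≈ 209°.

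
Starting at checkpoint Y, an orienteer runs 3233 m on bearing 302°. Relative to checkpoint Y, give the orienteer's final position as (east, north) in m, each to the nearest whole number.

(-2742, 1713)

Leg 1 (302°, 3233 m): east 3233 sin 302° = -2741.74, north 3233 cos 302° = 1713.23
Summing: -2741.74 m east, 1713.23 m north → (-2742, 1713).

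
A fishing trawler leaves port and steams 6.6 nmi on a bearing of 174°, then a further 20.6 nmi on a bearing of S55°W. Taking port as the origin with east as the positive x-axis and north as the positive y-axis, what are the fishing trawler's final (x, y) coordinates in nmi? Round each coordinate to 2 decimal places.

Leg 1 (174°, 6.6 nmi): east 6.6 sin 174° = 0.69, north 6.6 cos 174° = -6.56
Leg 2 (S55°W, 20.6 nmi): east 20.6 sin 235° = -16.87, north 20.6 cos 235° = -11.82
Summing: -16.18 nmi east, -18.38 nmi north → (-16.18, -18.38).

(-16.18, -18.38)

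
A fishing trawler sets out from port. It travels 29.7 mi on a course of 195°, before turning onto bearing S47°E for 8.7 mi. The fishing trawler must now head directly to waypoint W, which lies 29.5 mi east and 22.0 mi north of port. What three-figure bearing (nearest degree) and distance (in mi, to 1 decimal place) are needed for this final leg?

029°, 64.5 mi

Leg 1 (195°, 29.7 mi): east 29.7 sin 195° = -7.69, north 29.7 cos 195° = -28.69
Leg 2 (S47°E, 8.7 mi): east 8.7 sin 133° = 6.36, north 8.7 cos 133° = -5.93
Current position: (-1.32, -34.62). Target: (29.5, 22.0). Remaining: Δeast = 30.82, Δnorth = 56.62.
Bearing = atan2(30.82, 56.62) mod 360° = 28.56°; distance = √((30.82)² + (56.62)²) = 64.468 mi.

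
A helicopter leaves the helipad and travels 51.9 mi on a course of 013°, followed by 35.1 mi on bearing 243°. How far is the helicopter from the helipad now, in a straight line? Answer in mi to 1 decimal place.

39.8 mi

Leg 1 (013°, 51.9 mi): east 51.9 sin 13° = 11.67, north 51.9 cos 13° = 50.57
Leg 2 (243°, 35.1 mi): east 35.1 sin 243° = -31.27, north 35.1 cos 243° = -15.94
Net: -19.60 east, 34.63 north. Distance = √((-19.60)² + (34.63)²) = 39.796 mi.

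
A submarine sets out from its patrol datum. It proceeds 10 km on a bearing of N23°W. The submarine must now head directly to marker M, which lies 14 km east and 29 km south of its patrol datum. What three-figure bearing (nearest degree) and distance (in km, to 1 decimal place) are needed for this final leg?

Leg 1 (N23°W, 10 km): east 10 sin 337° = -3.91, north 10 cos 337° = 9.21
Current position: (-3.91, 9.21). Target: (14, -29). Remaining: Δeast = 17.91, Δnorth = -38.21.
Bearing = atan2(17.91, -38.21) mod 360° = 154.89°; distance = √((17.91)² + (-38.21)²) = 42.194 km.

155°, 42.2 km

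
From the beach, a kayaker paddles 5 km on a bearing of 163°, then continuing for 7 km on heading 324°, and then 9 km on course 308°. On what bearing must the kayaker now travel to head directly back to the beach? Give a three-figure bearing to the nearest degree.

123°

Leg 1 (163°, 5 km): east 5 sin 163° = 1.46, north 5 cos 163° = -4.78
Leg 2 (324°, 7 km): east 7 sin 324° = -4.11, north 7 cos 324° = 5.66
Leg 3 (308°, 9 km): east 9 sin 308° = -7.09, north 9 cos 308° = 5.54
Net displacement: -9.74 east, 6.42 north. Direction back to start is (9.74, -6.42): bearing = atan2(9.74, -6.42) mod 360° = 123.39° ≈ 123°.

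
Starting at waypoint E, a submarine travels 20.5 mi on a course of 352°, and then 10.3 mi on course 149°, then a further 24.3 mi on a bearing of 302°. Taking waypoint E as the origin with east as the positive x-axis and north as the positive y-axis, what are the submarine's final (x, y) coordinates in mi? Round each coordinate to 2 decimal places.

Leg 1 (352°, 20.5 mi): east 20.5 sin 352° = -2.85, north 20.5 cos 352° = 20.30
Leg 2 (149°, 10.3 mi): east 10.3 sin 149° = 5.30, north 10.3 cos 149° = -8.83
Leg 3 (302°, 24.3 mi): east 24.3 sin 302° = -20.61, north 24.3 cos 302° = 12.88
Summing: -18.16 mi east, 24.35 mi north → (-18.16, 24.35).

(-18.16, 24.35)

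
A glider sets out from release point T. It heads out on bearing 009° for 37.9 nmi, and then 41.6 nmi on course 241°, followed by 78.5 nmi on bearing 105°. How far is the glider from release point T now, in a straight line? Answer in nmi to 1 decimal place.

45.5 nmi

Leg 1 (009°, 37.9 nmi): east 37.9 sin 9° = 5.93, north 37.9 cos 9° = 37.43
Leg 2 (241°, 41.6 nmi): east 41.6 sin 241° = -36.38, north 41.6 cos 241° = -20.17
Leg 3 (105°, 78.5 nmi): east 78.5 sin 105° = 75.83, north 78.5 cos 105° = -20.32
Net: 45.37 east, -3.05 north. Distance = √((45.37)² + (-3.05)²) = 45.472 nmi.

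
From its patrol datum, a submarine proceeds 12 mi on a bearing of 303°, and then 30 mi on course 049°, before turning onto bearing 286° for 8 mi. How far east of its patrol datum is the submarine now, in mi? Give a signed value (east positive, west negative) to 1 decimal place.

Leg 1 (303°, 12 mi): east 12 sin 303° = -10.06, north 12 cos 303° = 6.54
Leg 2 (049°, 30 mi): east 30 sin 49° = 22.64, north 30 cos 49° = 19.68
Leg 3 (286°, 8 mi): east 8 sin 286° = -7.69, north 8 cos 286° = 2.21
Net east component: 4.89 mi.

4.9 mi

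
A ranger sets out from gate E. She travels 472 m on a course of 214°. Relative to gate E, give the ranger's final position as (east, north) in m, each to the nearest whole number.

(-264, -391)

Leg 1 (214°, 472 m): east 472 sin 214° = -263.94, north 472 cos 214° = -391.31
Summing: -263.94 m east, -391.31 m north → (-264, -391).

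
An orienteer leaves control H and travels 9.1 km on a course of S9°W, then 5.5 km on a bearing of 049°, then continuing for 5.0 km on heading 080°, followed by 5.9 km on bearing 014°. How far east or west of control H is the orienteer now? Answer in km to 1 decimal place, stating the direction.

9.1 km east

Leg 1 (S9°W, 9.1 km): east 9.1 sin 189° = -1.42, north 9.1 cos 189° = -8.99
Leg 2 (049°, 5.5 km): east 5.5 sin 49° = 4.15, north 5.5 cos 49° = 3.61
Leg 3 (080°, 5.0 km): east 5.0 sin 80° = 4.92, north 5.0 cos 80° = 0.87
Leg 4 (014°, 5.9 km): east 5.9 sin 14° = 1.43, north 5.9 cos 14° = 5.72
Net east component: 9.08 km.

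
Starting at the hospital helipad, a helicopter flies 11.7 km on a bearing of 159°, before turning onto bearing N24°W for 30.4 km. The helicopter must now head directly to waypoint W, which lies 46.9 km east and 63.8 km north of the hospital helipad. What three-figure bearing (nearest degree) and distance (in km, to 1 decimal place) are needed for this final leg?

050°, 72.4 km

Leg 1 (159°, 11.7 km): east 11.7 sin 159° = 4.19, north 11.7 cos 159° = -10.92
Leg 2 (N24°W, 30.4 km): east 30.4 sin 336° = -12.36, north 30.4 cos 336° = 27.77
Current position: (-8.17, 16.85). Target: (46.9, 63.8). Remaining: Δeast = 55.07, Δnorth = 46.95.
Bearing = atan2(55.07, 46.95) mod 360° = 49.55°; distance = √((55.07)² + (46.95)²) = 72.369 km.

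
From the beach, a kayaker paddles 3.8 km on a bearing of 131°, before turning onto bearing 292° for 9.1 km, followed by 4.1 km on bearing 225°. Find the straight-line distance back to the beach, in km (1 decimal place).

Leg 1 (131°, 3.8 km): east 3.8 sin 131° = 2.87, north 3.8 cos 131° = -2.49
Leg 2 (292°, 9.1 km): east 9.1 sin 292° = -8.44, north 9.1 cos 292° = 3.41
Leg 3 (225°, 4.1 km): east 4.1 sin 225° = -2.90, north 4.1 cos 225° = -2.90
Net: -8.47 east, -1.98 north. Distance = √((-8.47)² + (-1.98)²) = 8.698 km.

8.7 km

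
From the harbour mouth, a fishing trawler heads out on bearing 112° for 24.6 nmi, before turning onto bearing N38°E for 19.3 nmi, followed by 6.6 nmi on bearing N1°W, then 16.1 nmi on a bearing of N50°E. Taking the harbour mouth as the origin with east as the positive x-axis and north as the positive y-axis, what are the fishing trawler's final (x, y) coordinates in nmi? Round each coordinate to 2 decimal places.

Leg 1 (112°, 24.6 nmi): east 24.6 sin 112° = 22.81, north 24.6 cos 112° = -9.22
Leg 2 (N38°E, 19.3 nmi): east 19.3 sin 38° = 11.88, north 19.3 cos 38° = 15.21
Leg 3 (N1°W, 6.6 nmi): east 6.6 sin 359° = -0.12, north 6.6 cos 359° = 6.60
Leg 4 (N50°E, 16.1 nmi): east 16.1 sin 50° = 12.33, north 16.1 cos 50° = 10.35
Summing: 46.91 nmi east, 22.94 nmi north → (46.91, 22.94).

(46.91, 22.94)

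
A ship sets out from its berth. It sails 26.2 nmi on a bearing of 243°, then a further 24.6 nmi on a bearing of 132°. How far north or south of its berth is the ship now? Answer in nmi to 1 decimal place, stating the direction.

Leg 1 (243°, 26.2 nmi): east 26.2 sin 243° = -23.34, north 26.2 cos 243° = -11.89
Leg 2 (132°, 24.6 nmi): east 24.6 sin 132° = 18.28, north 24.6 cos 132° = -16.46
Net north component: -28.36 nmi.

28.4 nmi south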